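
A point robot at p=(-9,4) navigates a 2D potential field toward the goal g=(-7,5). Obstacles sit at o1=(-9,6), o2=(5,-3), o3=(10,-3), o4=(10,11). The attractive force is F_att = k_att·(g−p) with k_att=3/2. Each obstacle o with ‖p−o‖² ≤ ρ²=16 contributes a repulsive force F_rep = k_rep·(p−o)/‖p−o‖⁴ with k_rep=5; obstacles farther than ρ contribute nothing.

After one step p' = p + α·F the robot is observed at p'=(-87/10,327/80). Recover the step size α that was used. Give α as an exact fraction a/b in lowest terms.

α = 1/10

F_att = 3/2·(g−p) = 3/2·(2,1) = (3.0000,1.5000)
o1: d²=4 ≤ ρ²=16; F_rep = 5·(0,-2)/4² = (0.0000,-0.6250)
o2: d²=245 > ρ²=16 → inactive
o3: d²=410 > ρ²=16 → inactive
o4: d²=410 > ρ²=16 → inactive
F = F_att + ΣF_rep = (3.0000,0.8750)
Δp = p'−p = (0.3000,0.0875); α = Δx/Fx = (3/10) / (3) = 1/10
check: Δy/Fy = (7/80) / (7/8) = 1/10 ✓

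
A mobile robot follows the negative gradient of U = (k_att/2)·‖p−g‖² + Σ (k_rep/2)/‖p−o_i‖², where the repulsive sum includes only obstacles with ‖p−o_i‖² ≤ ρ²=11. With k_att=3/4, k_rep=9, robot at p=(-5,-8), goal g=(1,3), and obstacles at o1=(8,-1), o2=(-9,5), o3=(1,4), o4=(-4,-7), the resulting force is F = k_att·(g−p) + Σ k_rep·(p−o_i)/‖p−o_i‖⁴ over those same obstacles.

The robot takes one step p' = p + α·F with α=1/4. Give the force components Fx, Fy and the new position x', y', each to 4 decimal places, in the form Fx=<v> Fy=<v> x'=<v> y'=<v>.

F_att = 3/4·(g−p) = 3/4·(6,11) = (4.5000,8.2500)
o1: d²=218 > ρ²=11 → inactive
o2: d²=185 > ρ²=11 → inactive
o3: d²=180 > ρ²=11 → inactive
o4: d²=2 ≤ ρ²=11; F_rep = 9·(-1,-1)/2² = (-2.2500,-2.2500)
F = F_att + ΣF_rep = (2.2500,6.0000)
p' = p + 1/4·F = (-4.4375,-6.5000)

Fx=2.2500 Fy=6.0000 x'=-4.4375 y'=-6.5000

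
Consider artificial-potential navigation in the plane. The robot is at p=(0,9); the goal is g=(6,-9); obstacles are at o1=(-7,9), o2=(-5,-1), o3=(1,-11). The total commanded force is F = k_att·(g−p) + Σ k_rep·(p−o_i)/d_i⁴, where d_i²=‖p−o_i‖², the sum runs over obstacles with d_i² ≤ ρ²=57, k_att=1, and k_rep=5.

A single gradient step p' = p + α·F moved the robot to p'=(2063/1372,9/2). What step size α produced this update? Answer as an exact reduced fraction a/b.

α = 1/4

F_att = 1·(g−p) = 1·(6,-18) = (6.0000,-18.0000)
o1: d²=49 ≤ ρ²=57; F_rep = 5·(7,0)/49² = (0.0146,0.0000)
o2: d²=125 > ρ²=57 → inactive
o3: d²=401 > ρ²=57 → inactive
F = F_att + ΣF_rep = (6.0146,-18.0000)
Δp = p'−p = (1.5036,-4.5000); α = Δx/Fx = (2063/1372) / (2063/343) = 1/4
check: Δy/Fy = (-9/2) / (-18) = 1/4 ✓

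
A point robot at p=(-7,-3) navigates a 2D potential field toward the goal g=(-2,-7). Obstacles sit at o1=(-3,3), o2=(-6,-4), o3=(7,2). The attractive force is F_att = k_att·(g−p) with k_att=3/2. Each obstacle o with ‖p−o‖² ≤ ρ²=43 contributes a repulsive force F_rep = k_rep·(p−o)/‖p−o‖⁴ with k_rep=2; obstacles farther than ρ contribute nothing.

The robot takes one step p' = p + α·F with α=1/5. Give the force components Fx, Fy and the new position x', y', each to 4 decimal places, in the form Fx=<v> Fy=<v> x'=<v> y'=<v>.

Fx=7.0000 Fy=-5.5000 x'=-5.6000 y'=-4.1000

F_att = 3/2·(g−p) = 3/2·(5,-4) = (7.5000,-6.0000)
o1: d²=52 > ρ²=43 → inactive
o2: d²=2 ≤ ρ²=43; F_rep = 2·(-1,1)/2² = (-0.5000,0.5000)
o3: d²=221 > ρ²=43 → inactive
F = F_att + ΣF_rep = (7.0000,-5.5000)
p' = p + 1/5·F = (-5.6000,-4.1000)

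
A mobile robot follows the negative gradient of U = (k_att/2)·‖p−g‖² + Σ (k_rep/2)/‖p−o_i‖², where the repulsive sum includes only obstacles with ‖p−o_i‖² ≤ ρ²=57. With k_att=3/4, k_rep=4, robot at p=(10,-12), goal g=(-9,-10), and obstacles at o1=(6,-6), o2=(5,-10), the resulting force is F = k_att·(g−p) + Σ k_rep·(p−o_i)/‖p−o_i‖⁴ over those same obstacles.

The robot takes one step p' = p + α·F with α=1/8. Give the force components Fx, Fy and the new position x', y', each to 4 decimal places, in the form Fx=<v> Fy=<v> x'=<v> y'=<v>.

Fx=-14.2203 Fy=1.4816 x'=8.2225 y'=-11.8148

F_att = 3/4·(g−p) = 3/4·(-19,2) = (-14.2500,1.5000)
o1: d²=52 ≤ ρ²=57; F_rep = 4·(4,-6)/52² = (0.0059,-0.0089)
o2: d²=29 ≤ ρ²=57; F_rep = 4·(5,-2)/29² = (0.0238,-0.0095)
F = F_att + ΣF_rep = (-14.2203,1.4816)
p' = p + 1/8·F = (8.2225,-11.8148)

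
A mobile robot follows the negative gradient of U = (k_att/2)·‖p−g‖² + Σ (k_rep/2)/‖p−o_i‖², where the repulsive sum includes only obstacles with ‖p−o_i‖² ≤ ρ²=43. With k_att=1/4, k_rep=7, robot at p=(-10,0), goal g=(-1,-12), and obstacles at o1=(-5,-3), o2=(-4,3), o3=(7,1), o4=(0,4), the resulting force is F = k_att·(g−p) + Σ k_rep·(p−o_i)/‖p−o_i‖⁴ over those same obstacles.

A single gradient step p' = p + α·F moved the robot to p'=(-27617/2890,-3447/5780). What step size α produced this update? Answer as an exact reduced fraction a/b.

α = 1/5

F_att = 1/4·(g−p) = 1/4·(9,-12) = (2.2500,-3.0000)
o1: d²=34 ≤ ρ²=43; F_rep = 7·(-5,3)/34² = (-0.0303,0.0182)
o2: d²=45 > ρ²=43 → inactive
o3: d²=290 > ρ²=43 → inactive
o4: d²=116 > ρ²=43 → inactive
F = F_att + ΣF_rep = (2.2197,-2.9818)
Δp = p'−p = (0.4439,-0.5964); α = Δx/Fx = (1283/2890) / (1283/578) = 1/5
check: Δy/Fy = (-3447/5780) / (-3447/1156) = 1/5 ✓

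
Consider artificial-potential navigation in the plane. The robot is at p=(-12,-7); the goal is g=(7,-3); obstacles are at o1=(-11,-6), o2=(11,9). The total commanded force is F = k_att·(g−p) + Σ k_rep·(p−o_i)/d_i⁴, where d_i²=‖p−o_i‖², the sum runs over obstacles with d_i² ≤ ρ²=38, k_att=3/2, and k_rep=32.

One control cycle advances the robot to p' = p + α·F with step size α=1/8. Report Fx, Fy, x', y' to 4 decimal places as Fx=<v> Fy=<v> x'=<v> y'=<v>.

Fx=20.5000 Fy=-2.0000 x'=-9.4375 y'=-7.2500

F_att = 3/2·(g−p) = 3/2·(19,4) = (28.5000,6.0000)
o1: d²=2 ≤ ρ²=38; F_rep = 32·(-1,-1)/2² = (-8.0000,-8.0000)
o2: d²=785 > ρ²=38 → inactive
F = F_att + ΣF_rep = (20.5000,-2.0000)
p' = p + 1/8·F = (-9.4375,-7.2500)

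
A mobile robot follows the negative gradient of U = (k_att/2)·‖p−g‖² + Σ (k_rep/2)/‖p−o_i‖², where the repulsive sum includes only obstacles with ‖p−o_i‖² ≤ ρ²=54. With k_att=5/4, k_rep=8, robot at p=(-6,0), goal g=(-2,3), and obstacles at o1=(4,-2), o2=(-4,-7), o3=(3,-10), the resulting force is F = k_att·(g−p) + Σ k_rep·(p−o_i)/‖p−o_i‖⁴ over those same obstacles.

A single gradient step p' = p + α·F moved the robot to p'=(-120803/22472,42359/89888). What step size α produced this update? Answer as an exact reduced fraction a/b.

F_att = 5/4·(g−p) = 5/4·(4,3) = (5.0000,3.7500)
o1: d²=104 > ρ²=54 → inactive
o2: d²=53 ≤ ρ²=54; F_rep = 8·(-2,7)/53² = (-0.0057,0.0199)
o3: d²=181 > ρ²=54 → inactive
F = F_att + ΣF_rep = (4.9943,3.7699)
Δp = p'−p = (0.6243,0.4712); α = Δx/Fx = (14029/22472) / (14029/2809) = 1/8
check: Δy/Fy = (42359/89888) / (42359/11236) = 1/8 ✓

α = 1/8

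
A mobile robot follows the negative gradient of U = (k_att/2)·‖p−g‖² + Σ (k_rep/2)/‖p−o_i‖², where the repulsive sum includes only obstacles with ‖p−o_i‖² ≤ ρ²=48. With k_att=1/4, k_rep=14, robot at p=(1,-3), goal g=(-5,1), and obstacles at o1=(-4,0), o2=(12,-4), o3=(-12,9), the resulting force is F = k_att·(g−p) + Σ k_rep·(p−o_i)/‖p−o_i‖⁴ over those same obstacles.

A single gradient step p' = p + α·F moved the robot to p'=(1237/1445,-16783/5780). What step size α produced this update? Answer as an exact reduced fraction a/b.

α = 1/10

F_att = 1/4·(g−p) = 1/4·(-6,4) = (-1.5000,1.0000)
o1: d²=34 ≤ ρ²=48; F_rep = 14·(5,-3)/34² = (0.0606,-0.0363)
o2: d²=122 > ρ²=48 → inactive
o3: d²=313 > ρ²=48 → inactive
F = F_att + ΣF_rep = (-1.4394,0.9637)
Δp = p'−p = (-0.1439,0.0964); α = Δx/Fx = (-208/1445) / (-416/289) = 1/10
check: Δy/Fy = (557/5780) / (557/578) = 1/10 ✓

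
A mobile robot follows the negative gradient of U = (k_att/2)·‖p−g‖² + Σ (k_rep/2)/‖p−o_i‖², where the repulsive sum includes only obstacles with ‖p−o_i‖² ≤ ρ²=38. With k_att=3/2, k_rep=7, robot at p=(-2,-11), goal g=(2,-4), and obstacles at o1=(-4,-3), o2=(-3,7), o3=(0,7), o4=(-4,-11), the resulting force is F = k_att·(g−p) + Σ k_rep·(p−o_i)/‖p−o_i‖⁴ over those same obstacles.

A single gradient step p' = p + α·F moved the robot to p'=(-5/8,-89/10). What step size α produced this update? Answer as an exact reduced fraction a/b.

F_att = 3/2·(g−p) = 3/2·(4,7) = (6.0000,10.5000)
o1: d²=68 > ρ²=38 → inactive
o2: d²=325 > ρ²=38 → inactive
o3: d²=328 > ρ²=38 → inactive
o4: d²=4 ≤ ρ²=38; F_rep = 7·(2,0)/4² = (0.8750,0.0000)
F = F_att + ΣF_rep = (6.8750,10.5000)
Δp = p'−p = (1.3750,2.1000); α = Δx/Fx = (11/8) / (55/8) = 1/5
check: Δy/Fy = (21/10) / (21/2) = 1/5 ✓

α = 1/5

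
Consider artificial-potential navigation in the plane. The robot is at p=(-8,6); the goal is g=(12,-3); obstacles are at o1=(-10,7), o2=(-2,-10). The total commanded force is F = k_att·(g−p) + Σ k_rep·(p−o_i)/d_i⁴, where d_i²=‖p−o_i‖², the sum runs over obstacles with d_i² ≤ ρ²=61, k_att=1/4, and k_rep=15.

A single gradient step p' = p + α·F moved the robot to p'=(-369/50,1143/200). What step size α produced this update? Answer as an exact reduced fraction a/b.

F_att = 1/4·(g−p) = 1/4·(20,-9) = (5.0000,-2.2500)
o1: d²=5 ≤ ρ²=61; F_rep = 15·(2,-1)/5² = (1.2000,-0.6000)
o2: d²=292 > ρ²=61 → inactive
F = F_att + ΣF_rep = (6.2000,-2.8500)
Δp = p'−p = (0.6200,-0.2850); α = Δx/Fx = (31/50) / (31/5) = 1/10
check: Δy/Fy = (-57/200) / (-57/20) = 1/10 ✓

α = 1/10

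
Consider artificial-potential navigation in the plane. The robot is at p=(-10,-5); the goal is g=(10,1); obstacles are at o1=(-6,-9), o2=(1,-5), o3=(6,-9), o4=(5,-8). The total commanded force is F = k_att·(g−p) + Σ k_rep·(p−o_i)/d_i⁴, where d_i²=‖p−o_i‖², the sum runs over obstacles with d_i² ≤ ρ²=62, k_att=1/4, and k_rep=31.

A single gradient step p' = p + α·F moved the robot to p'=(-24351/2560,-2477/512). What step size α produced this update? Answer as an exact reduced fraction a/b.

F_att = 1/4·(g−p) = 1/4·(20,6) = (5.0000,1.5000)
o1: d²=32 ≤ ρ²=62; F_rep = 31·(-4,4)/32² = (-0.1211,0.1211)
o2: d²=121 > ρ²=62 → inactive
o3: d²=272 > ρ²=62 → inactive
o4: d²=234 > ρ²=62 → inactive
F = F_att + ΣF_rep = (4.8789,1.6211)
Δp = p'−p = (0.4879,0.1621); α = Δx/Fx = (1249/2560) / (1249/256) = 1/10
check: Δy/Fy = (83/512) / (415/256) = 1/10 ✓

α = 1/10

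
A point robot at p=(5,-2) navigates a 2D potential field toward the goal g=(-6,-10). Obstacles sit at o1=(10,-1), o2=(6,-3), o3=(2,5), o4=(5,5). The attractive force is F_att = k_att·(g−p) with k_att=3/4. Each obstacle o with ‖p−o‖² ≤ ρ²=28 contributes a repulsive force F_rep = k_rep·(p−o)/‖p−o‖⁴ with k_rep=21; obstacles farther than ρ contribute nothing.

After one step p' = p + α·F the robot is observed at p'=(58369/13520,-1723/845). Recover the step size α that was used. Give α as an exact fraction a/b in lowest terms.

α = 1/20

F_att = 3/4·(g−p) = 3/4·(-11,-8) = (-8.2500,-6.0000)
o1: d²=26 ≤ ρ²=28; F_rep = 21·(-5,-1)/26² = (-0.1553,-0.0311)
o2: d²=2 ≤ ρ²=28; F_rep = 21·(-1,1)/2² = (-5.2500,5.2500)
o3: d²=58 > ρ²=28 → inactive
o4: d²=49 > ρ²=28 → inactive
F = F_att + ΣF_rep = (-13.6553,-0.7811)
Δp = p'−p = (-0.6828,-0.0391); α = Δx/Fx = (-9231/13520) / (-9231/676) = 1/20
check: Δy/Fy = (-33/845) / (-132/169) = 1/20 ✓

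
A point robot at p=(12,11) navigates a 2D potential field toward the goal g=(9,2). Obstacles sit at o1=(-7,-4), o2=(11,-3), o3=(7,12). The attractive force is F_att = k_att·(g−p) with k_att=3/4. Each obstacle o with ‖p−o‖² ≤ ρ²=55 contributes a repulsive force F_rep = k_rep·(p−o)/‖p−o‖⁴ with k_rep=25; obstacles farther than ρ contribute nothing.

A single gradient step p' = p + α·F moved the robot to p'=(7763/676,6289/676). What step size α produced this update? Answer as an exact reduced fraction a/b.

F_att = 3/4·(g−p) = 3/4·(-3,-9) = (-2.2500,-6.7500)
o1: d²=586 > ρ²=55 → inactive
o2: d²=197 > ρ²=55 → inactive
o3: d²=26 ≤ ρ²=55; F_rep = 25·(5,-1)/26² = (0.1849,-0.0370)
F = F_att + ΣF_rep = (-2.0651,-6.7870)
Δp = p'−p = (-0.5163,-1.6967); α = Δx/Fx = (-349/676) / (-349/169) = 1/4
check: Δy/Fy = (-1147/676) / (-1147/169) = 1/4 ✓

α = 1/4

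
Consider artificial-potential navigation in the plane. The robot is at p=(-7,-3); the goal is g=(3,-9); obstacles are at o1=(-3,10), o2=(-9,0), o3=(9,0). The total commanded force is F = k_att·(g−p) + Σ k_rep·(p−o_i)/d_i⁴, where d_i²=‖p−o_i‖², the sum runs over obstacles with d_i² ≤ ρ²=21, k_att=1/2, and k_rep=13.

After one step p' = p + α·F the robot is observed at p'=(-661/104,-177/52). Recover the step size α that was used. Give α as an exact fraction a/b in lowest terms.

α = 1/8

F_att = 1/2·(g−p) = 1/2·(10,-6) = (5.0000,-3.0000)
o1: d²=185 > ρ²=21 → inactive
o2: d²=13 ≤ ρ²=21; F_rep = 13·(2,-3)/13² = (0.1538,-0.2308)
o3: d²=265 > ρ²=21 → inactive
F = F_att + ΣF_rep = (5.1538,-3.2308)
Δp = p'−p = (0.6442,-0.4038); α = Δx/Fx = (67/104) / (67/13) = 1/8
check: Δy/Fy = (-21/52) / (-42/13) = 1/8 ✓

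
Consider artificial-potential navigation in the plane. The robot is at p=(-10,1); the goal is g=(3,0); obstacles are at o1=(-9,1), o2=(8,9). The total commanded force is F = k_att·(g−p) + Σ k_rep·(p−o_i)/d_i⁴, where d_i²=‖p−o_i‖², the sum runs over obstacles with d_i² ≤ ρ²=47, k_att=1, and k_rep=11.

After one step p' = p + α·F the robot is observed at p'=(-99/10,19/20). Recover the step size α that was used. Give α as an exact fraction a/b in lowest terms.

F_att = 1·(g−p) = 1·(13,-1) = (13.0000,-1.0000)
o1: d²=1 ≤ ρ²=47; F_rep = 11·(-1,0)/1² = (-11.0000,0.0000)
o2: d²=388 > ρ²=47 → inactive
F = F_att + ΣF_rep = (2.0000,-1.0000)
Δp = p'−p = (0.1000,-0.0500); α = Δx/Fx = (1/10) / (2) = 1/20
check: Δy/Fy = (-1/20) / (-1) = 1/20 ✓

α = 1/20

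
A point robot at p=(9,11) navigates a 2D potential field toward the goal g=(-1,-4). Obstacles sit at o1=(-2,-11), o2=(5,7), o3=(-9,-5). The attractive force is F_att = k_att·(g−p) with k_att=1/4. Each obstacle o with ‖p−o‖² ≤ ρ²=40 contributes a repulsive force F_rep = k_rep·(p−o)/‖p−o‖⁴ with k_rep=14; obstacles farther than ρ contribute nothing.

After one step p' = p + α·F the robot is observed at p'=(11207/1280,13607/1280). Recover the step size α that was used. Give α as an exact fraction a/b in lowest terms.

F_att = 1/4·(g−p) = 1/4·(-10,-15) = (-2.5000,-3.7500)
o1: d²=605 > ρ²=40 → inactive
o2: d²=32 ≤ ρ²=40; F_rep = 14·(4,4)/32² = (0.0547,0.0547)
o3: d²=580 > ρ²=40 → inactive
F = F_att + ΣF_rep = (-2.4453,-3.6953)
Δp = p'−p = (-0.2445,-0.3695); α = Δx/Fx = (-313/1280) / (-313/128) = 1/10
check: Δy/Fy = (-473/1280) / (-473/128) = 1/10 ✓

α = 1/10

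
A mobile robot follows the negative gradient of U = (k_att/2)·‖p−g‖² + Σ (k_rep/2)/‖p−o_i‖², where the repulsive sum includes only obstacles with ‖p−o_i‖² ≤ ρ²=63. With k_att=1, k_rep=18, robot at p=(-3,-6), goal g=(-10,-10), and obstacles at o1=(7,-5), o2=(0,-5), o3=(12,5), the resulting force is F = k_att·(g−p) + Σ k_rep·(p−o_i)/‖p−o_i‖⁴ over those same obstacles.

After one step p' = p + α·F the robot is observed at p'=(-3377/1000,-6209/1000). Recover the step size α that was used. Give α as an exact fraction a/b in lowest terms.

α = 1/20

F_att = 1·(g−p) = 1·(-7,-4) = (-7.0000,-4.0000)
o1: d²=101 > ρ²=63 → inactive
o2: d²=10 ≤ ρ²=63; F_rep = 18·(-3,-1)/10² = (-0.5400,-0.1800)
o3: d²=346 > ρ²=63 → inactive
F = F_att + ΣF_rep = (-7.5400,-4.1800)
Δp = p'−p = (-0.3770,-0.2090); α = Δx/Fx = (-377/1000) / (-377/50) = 1/20
check: Δy/Fy = (-209/1000) / (-209/50) = 1/20 ✓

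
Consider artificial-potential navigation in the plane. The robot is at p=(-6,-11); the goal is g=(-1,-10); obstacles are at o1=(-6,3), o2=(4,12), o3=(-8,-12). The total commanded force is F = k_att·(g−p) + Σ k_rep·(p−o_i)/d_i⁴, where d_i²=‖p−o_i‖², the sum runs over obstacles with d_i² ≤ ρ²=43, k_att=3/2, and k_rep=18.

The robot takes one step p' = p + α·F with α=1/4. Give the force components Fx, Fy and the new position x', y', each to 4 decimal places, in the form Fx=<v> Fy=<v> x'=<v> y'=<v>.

Fx=8.9400 Fy=2.2200 x'=-3.7650 y'=-10.4450

F_att = 3/2·(g−p) = 3/2·(5,1) = (7.5000,1.5000)
o1: d²=196 > ρ²=43 → inactive
o2: d²=629 > ρ²=43 → inactive
o3: d²=5 ≤ ρ²=43; F_rep = 18·(2,1)/5² = (1.4400,0.7200)
F = F_att + ΣF_rep = (8.9400,2.2200)
p' = p + 1/4·F = (-3.7650,-10.4450)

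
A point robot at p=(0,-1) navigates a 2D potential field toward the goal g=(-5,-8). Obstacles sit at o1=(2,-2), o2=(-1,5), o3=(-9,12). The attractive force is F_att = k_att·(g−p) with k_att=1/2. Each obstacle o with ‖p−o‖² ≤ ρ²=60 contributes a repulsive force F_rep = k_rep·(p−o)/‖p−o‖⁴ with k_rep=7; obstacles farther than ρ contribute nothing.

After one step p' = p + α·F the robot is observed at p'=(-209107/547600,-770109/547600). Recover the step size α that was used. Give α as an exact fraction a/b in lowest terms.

α = 1/8

F_att = 1/2·(g−p) = 1/2·(-5,-7) = (-2.5000,-3.5000)
o1: d²=5 ≤ ρ²=60; F_rep = 7·(-2,1)/5² = (-0.5600,0.2800)
o2: d²=37 ≤ ρ²=60; F_rep = 7·(1,-6)/37² = (0.0051,-0.0307)
o3: d²=250 > ρ²=60 → inactive
F = F_att + ΣF_rep = (-3.0549,-3.2507)
Δp = p'−p = (-0.3819,-0.4063); α = Δx/Fx = (-209107/547600) / (-209107/68450) = 1/8
check: Δy/Fy = (-222509/547600) / (-222509/68450) = 1/8 ✓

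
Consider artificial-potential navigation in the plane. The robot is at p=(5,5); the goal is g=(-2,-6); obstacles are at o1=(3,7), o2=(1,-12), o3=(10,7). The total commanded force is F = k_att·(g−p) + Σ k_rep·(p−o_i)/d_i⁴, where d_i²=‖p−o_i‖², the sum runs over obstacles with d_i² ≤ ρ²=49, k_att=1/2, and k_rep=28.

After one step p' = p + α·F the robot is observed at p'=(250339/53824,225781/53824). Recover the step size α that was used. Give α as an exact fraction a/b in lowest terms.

F_att = 1/2·(g−p) = 1/2·(-7,-11) = (-3.5000,-5.5000)
o1: d²=8 ≤ ρ²=49; F_rep = 28·(2,-2)/8² = (0.8750,-0.8750)
o2: d²=305 > ρ²=49 → inactive
o3: d²=29 ≤ ρ²=49; F_rep = 28·(-5,-2)/29² = (-0.1665,-0.0666)
F = F_att + ΣF_rep = (-2.7915,-6.4416)
Δp = p'−p = (-0.3489,-0.8052); α = Δx/Fx = (-18781/53824) / (-18781/6728) = 1/8
check: Δy/Fy = (-43339/53824) / (-43339/6728) = 1/8 ✓

α = 1/8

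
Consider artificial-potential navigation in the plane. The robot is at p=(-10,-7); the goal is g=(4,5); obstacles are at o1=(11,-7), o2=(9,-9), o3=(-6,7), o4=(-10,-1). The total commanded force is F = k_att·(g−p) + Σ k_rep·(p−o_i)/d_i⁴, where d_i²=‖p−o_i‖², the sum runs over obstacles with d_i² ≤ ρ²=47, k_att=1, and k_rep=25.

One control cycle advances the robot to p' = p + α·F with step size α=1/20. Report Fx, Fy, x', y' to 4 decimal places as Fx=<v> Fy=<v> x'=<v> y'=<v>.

Fx=14.0000 Fy=11.8843 x'=-9.3000 y'=-6.4058

F_att = 1·(g−p) = 1·(14,12) = (14.0000,12.0000)
o1: d²=441 > ρ²=47 → inactive
o2: d²=365 > ρ²=47 → inactive
o3: d²=212 > ρ²=47 → inactive
o4: d²=36 ≤ ρ²=47; F_rep = 25·(0,-6)/36² = (0.0000,-0.1157)
F = F_att + ΣF_rep = (14.0000,11.8843)
p' = p + 1/20·F = (-9.3000,-6.4058)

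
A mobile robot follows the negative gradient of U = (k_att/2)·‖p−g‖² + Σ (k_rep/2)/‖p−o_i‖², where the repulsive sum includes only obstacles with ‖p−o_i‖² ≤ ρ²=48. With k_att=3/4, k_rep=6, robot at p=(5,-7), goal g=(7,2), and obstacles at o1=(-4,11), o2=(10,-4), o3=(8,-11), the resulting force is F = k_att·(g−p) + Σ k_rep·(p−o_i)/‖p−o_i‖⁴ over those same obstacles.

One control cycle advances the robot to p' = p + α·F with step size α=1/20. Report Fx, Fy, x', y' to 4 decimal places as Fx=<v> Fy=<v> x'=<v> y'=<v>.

F_att = 3/4·(g−p) = 3/4·(2,9) = (1.5000,6.7500)
o1: d²=405 > ρ²=48 → inactive
o2: d²=34 ≤ ρ²=48; F_rep = 6·(-5,-3)/34² = (-0.0260,-0.0156)
o3: d²=25 ≤ ρ²=48; F_rep = 6·(-3,4)/25² = (-0.0288,0.0384)
F = F_att + ΣF_rep = (1.4452,6.7728)
p' = p + 1/20·F = (5.0723,-6.6614)

Fx=1.4452 Fy=6.7728 x'=5.0723 y'=-6.6614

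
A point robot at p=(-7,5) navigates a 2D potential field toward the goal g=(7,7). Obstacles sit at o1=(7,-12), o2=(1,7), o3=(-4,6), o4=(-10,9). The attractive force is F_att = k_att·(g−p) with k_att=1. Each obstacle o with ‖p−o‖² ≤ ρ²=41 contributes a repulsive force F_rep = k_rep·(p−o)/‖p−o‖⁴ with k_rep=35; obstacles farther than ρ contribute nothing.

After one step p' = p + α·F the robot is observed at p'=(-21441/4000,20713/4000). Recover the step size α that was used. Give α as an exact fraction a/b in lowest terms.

α = 1/8

F_att = 1·(g−p) = 1·(14,2) = (14.0000,2.0000)
o1: d²=485 > ρ²=41 → inactive
o2: d²=68 > ρ²=41 → inactive
o3: d²=10 ≤ ρ²=41; F_rep = 35·(-3,-1)/10² = (-1.0500,-0.3500)
o4: d²=25 ≤ ρ²=41; F_rep = 35·(3,-4)/25² = (0.1680,-0.2240)
F = F_att + ΣF_rep = (13.1180,1.4260)
Δp = p'−p = (1.6398,0.1782); α = Δx/Fx = (6559/4000) / (6559/500) = 1/8
check: Δy/Fy = (713/4000) / (713/500) = 1/8 ✓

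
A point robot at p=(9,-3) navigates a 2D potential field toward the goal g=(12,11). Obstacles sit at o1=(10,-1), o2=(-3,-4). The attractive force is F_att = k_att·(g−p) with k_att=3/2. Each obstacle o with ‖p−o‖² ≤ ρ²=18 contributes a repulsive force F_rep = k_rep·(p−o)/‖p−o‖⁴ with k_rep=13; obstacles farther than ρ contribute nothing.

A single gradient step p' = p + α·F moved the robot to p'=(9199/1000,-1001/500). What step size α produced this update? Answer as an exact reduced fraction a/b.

α = 1/20

F_att = 3/2·(g−p) = 3/2·(3,14) = (4.5000,21.0000)
o1: d²=5 ≤ ρ²=18; F_rep = 13·(-1,-2)/5² = (-0.5200,-1.0400)
o2: d²=145 > ρ²=18 → inactive
F = F_att + ΣF_rep = (3.9800,19.9600)
Δp = p'−p = (0.1990,0.9980); α = Δx/Fx = (199/1000) / (199/50) = 1/20
check: Δy/Fy = (499/500) / (499/25) = 1/20 ✓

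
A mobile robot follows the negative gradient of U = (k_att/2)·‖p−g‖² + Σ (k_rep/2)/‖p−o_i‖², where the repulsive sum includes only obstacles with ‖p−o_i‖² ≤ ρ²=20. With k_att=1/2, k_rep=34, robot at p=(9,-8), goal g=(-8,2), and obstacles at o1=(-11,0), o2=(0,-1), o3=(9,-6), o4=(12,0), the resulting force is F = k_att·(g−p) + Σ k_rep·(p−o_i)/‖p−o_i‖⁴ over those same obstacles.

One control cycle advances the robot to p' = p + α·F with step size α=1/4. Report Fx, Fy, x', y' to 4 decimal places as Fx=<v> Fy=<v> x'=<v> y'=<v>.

Fx=-8.5000 Fy=0.7500 x'=6.8750 y'=-7.8125

F_att = 1/2·(g−p) = 1/2·(-17,10) = (-8.5000,5.0000)
o1: d²=464 > ρ²=20 → inactive
o2: d²=130 > ρ²=20 → inactive
o3: d²=4 ≤ ρ²=20; F_rep = 34·(0,-2)/4² = (0.0000,-4.2500)
o4: d²=73 > ρ²=20 → inactive
F = F_att + ΣF_rep = (-8.5000,0.7500)
p' = p + 1/4·F = (6.8750,-7.8125)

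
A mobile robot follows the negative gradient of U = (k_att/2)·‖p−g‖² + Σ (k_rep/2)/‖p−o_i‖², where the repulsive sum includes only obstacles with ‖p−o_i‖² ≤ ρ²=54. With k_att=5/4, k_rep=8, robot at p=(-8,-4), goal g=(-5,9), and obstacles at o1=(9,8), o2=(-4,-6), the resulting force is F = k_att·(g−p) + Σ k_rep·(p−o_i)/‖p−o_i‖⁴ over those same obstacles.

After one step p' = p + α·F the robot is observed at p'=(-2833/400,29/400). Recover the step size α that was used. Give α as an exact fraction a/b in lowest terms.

F_att = 5/4·(g−p) = 5/4·(3,13) = (3.7500,16.2500)
o1: d²=433 > ρ²=54 → inactive
o2: d²=20 ≤ ρ²=54; F_rep = 8·(-4,2)/20² = (-0.0800,0.0400)
F = F_att + ΣF_rep = (3.6700,16.2900)
Δp = p'−p = (0.9175,4.0725); α = Δx/Fx = (367/400) / (367/100) = 1/4
check: Δy/Fy = (1629/400) / (1629/100) = 1/4 ✓

α = 1/4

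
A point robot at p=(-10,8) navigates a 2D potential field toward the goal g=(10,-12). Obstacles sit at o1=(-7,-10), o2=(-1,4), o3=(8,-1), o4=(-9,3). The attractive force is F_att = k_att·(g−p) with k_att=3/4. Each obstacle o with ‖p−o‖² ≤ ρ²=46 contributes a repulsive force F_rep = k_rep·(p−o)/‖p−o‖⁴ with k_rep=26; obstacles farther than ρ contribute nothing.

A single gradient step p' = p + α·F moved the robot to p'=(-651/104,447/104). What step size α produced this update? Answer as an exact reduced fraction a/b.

α = 1/4

F_att = 3/4·(g−p) = 3/4·(20,-20) = (15.0000,-15.0000)
o1: d²=333 > ρ²=46 → inactive
o2: d²=97 > ρ²=46 → inactive
o3: d²=405 > ρ²=46 → inactive
o4: d²=26 ≤ ρ²=46; F_rep = 26·(-1,5)/26² = (-0.0385,0.1923)
F = F_att + ΣF_rep = (14.9615,-14.8077)
Δp = p'−p = (3.7404,-3.7019); α = Δx/Fx = (389/104) / (389/26) = 1/4
check: Δy/Fy = (-385/104) / (-385/26) = 1/4 ✓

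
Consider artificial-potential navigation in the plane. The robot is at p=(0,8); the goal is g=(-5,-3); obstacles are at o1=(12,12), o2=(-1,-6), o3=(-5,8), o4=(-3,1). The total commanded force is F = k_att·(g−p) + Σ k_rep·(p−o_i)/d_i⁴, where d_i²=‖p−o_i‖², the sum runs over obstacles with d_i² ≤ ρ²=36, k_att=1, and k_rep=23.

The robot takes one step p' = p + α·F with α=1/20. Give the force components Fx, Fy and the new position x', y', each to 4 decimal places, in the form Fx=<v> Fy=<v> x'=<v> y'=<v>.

Fx=-4.8160 Fy=-11.0000 x'=-0.2408 y'=7.4500

F_att = 1·(g−p) = 1·(-5,-11) = (-5.0000,-11.0000)
o1: d²=160 > ρ²=36 → inactive
o2: d²=197 > ρ²=36 → inactive
o3: d²=25 ≤ ρ²=36; F_rep = 23·(5,0)/25² = (0.1840,0.0000)
o4: d²=58 > ρ²=36 → inactive
F = F_att + ΣF_rep = (-4.8160,-11.0000)
p' = p + 1/20·F = (-0.2408,7.4500)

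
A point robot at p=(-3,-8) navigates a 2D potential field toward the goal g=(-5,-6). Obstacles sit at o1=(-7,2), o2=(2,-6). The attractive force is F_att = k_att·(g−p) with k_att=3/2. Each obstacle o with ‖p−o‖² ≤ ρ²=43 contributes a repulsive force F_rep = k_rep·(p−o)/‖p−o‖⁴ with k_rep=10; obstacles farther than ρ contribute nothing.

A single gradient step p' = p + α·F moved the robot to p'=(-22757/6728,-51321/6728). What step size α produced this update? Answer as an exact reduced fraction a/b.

F_att = 3/2·(g−p) = 3/2·(-2,2) = (-3.0000,3.0000)
o1: d²=116 > ρ²=43 → inactive
o2: d²=29 ≤ ρ²=43; F_rep = 10·(-5,-2)/29² = (-0.0595,-0.0238)
F = F_att + ΣF_rep = (-3.0595,2.9762)
Δp = p'−p = (-0.3824,0.3720); α = Δx/Fx = (-2573/6728) / (-2573/841) = 1/8
check: Δy/Fy = (2503/6728) / (2503/841) = 1/8 ✓

α = 1/8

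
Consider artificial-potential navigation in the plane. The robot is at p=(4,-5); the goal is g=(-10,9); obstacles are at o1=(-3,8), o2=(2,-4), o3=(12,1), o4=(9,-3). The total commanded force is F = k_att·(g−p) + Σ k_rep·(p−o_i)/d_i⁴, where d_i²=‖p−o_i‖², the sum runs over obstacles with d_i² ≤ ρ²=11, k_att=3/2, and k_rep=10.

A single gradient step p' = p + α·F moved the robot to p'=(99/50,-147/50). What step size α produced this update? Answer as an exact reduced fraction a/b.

α = 1/10

F_att = 3/2·(g−p) = 3/2·(-14,14) = (-21.0000,21.0000)
o1: d²=218 > ρ²=11 → inactive
o2: d²=5 ≤ ρ²=11; F_rep = 10·(2,-1)/5² = (0.8000,-0.4000)
o3: d²=100 > ρ²=11 → inactive
o4: d²=29 > ρ²=11 → inactive
F = F_att + ΣF_rep = (-20.2000,20.6000)
Δp = p'−p = (-2.0200,2.0600); α = Δx/Fx = (-101/50) / (-101/5) = 1/10
check: Δy/Fy = (103/50) / (103/5) = 1/10 ✓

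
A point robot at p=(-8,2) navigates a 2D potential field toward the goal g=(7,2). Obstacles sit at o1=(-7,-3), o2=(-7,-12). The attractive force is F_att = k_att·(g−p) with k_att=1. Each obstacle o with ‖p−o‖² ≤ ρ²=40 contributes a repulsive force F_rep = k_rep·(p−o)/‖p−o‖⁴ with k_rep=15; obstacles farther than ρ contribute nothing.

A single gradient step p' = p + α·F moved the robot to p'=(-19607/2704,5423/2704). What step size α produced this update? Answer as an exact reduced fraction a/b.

F_att = 1·(g−p) = 1·(15,0) = (15.0000,0.0000)
o1: d²=26 ≤ ρ²=40; F_rep = 15·(-1,5)/26² = (-0.0222,0.1109)
o2: d²=197 > ρ²=40 → inactive
F = F_att + ΣF_rep = (14.9778,0.1109)
Δp = p'−p = (0.7489,0.0055); α = Δx/Fx = (2025/2704) / (10125/676) = 1/20
check: Δy/Fy = (15/2704) / (75/676) = 1/20 ✓

α = 1/20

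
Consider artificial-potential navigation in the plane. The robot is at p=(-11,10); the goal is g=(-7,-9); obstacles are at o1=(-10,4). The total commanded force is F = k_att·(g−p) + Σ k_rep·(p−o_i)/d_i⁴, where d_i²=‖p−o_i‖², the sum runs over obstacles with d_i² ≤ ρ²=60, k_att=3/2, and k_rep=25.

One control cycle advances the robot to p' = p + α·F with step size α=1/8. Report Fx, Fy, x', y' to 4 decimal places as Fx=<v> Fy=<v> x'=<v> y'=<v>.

F_att = 3/2·(g−p) = 3/2·(4,-19) = (6.0000,-28.5000)
o1: d²=37 ≤ ρ²=60; F_rep = 25·(-1,6)/37² = (-0.0183,0.1096)
F = F_att + ΣF_rep = (5.9817,-28.3904)
p' = p + 1/8·F = (-10.2523,6.4512)

Fx=5.9817 Fy=-28.3904 x'=-10.2523 y'=6.4512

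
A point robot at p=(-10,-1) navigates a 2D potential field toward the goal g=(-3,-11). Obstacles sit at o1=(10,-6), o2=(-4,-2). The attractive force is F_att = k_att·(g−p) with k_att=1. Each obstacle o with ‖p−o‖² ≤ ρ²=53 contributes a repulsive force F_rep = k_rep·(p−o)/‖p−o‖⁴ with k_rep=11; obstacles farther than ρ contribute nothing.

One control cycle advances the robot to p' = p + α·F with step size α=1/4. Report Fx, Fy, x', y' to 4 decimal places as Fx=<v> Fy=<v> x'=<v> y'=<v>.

Fx=6.9518 Fy=-9.9920 x'=-8.2621 y'=-3.4980

F_att = 1·(g−p) = 1·(7,-10) = (7.0000,-10.0000)
o1: d²=425 > ρ²=53 → inactive
o2: d²=37 ≤ ρ²=53; F_rep = 11·(-6,1)/37² = (-0.0482,0.0080)
F = F_att + ΣF_rep = (6.9518,-9.9920)
p' = p + 1/4·F = (-8.2621,-3.4980)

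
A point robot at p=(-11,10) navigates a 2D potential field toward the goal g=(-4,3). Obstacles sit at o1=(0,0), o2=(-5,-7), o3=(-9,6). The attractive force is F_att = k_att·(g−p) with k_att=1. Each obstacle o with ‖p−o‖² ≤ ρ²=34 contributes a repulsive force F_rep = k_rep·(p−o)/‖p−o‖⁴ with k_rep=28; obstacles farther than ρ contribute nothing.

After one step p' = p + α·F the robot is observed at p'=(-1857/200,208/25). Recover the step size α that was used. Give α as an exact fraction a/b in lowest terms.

α = 1/4

F_att = 1·(g−p) = 1·(7,-7) = (7.0000,-7.0000)
o1: d²=221 > ρ²=34 → inactive
o2: d²=325 > ρ²=34 → inactive
o3: d²=20 ≤ ρ²=34; F_rep = 28·(-2,4)/20² = (-0.1400,0.2800)
F = F_att + ΣF_rep = (6.8600,-6.7200)
Δp = p'−p = (1.7150,-1.6800); α = Δx/Fx = (343/200) / (343/50) = 1/4
check: Δy/Fy = (-42/25) / (-168/25) = 1/4 ✓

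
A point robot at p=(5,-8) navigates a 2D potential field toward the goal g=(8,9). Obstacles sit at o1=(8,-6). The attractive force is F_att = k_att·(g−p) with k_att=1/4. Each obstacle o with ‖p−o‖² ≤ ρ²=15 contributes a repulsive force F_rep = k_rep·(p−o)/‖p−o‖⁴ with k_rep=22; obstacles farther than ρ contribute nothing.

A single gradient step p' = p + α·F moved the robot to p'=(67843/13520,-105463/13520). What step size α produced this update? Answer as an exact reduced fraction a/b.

F_att = 1/4·(g−p) = 1/4·(3,17) = (0.7500,4.2500)
o1: d²=13 ≤ ρ²=15; F_rep = 22·(-3,-2)/13² = (-0.3905,-0.2604)
F = F_att + ΣF_rep = (0.3595,3.9896)
Δp = p'−p = (0.0180,0.1995); α = Δx/Fx = (243/13520) / (243/676) = 1/20
check: Δy/Fy = (2697/13520) / (2697/676) = 1/20 ✓

α = 1/20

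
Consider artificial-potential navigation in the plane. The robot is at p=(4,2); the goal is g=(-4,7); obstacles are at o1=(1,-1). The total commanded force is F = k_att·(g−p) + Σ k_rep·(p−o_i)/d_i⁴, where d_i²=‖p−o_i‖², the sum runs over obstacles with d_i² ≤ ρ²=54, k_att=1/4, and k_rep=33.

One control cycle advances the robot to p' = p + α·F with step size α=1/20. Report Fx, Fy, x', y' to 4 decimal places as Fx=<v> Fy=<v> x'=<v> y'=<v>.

Fx=-1.6944 Fy=1.5556 x'=3.9153 y'=2.0778

F_att = 1/4·(g−p) = 1/4·(-8,5) = (-2.0000,1.2500)
o1: d²=18 ≤ ρ²=54; F_rep = 33·(3,3)/18² = (0.3056,0.3056)
F = F_att + ΣF_rep = (-1.6944,1.5556)
p' = p + 1/20·F = (3.9153,2.0778)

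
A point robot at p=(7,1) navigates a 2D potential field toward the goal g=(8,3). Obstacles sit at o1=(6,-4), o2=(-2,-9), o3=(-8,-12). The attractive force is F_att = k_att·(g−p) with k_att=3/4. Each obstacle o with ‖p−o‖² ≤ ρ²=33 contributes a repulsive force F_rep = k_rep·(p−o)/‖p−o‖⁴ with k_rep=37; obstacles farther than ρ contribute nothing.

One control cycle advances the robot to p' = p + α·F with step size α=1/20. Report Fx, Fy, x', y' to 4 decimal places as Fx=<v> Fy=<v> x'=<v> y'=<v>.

Fx=0.8047 Fy=1.7737 x'=7.0402 y'=1.0887

F_att = 3/4·(g−p) = 3/4·(1,2) = (0.7500,1.5000)
o1: d²=26 ≤ ρ²=33; F_rep = 37·(1,5)/26² = (0.0547,0.2737)
o2: d²=181 > ρ²=33 → inactive
o3: d²=394 > ρ²=33 → inactive
F = F_att + ΣF_rep = (0.8047,1.7737)
p' = p + 1/20·F = (7.0402,1.0887)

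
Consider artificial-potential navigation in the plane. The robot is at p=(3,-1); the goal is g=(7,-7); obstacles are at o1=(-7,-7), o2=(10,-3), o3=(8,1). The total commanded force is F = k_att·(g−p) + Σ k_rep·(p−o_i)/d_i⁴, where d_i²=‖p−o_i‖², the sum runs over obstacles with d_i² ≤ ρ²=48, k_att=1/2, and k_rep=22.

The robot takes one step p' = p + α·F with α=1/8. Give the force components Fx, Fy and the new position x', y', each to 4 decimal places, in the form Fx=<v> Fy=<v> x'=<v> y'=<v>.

F_att = 1/2·(g−p) = 1/2·(4,-6) = (2.0000,-3.0000)
o1: d²=136 > ρ²=48 → inactive
o2: d²=53 > ρ²=48 → inactive
o3: d²=29 ≤ ρ²=48; F_rep = 22·(-5,-2)/29² = (-0.1308,-0.0523)
F = F_att + ΣF_rep = (1.8692,-3.0523)
p' = p + 1/8·F = (3.2337,-1.3815)

Fx=1.8692 Fy=-3.0523 x'=3.2337 y'=-1.3815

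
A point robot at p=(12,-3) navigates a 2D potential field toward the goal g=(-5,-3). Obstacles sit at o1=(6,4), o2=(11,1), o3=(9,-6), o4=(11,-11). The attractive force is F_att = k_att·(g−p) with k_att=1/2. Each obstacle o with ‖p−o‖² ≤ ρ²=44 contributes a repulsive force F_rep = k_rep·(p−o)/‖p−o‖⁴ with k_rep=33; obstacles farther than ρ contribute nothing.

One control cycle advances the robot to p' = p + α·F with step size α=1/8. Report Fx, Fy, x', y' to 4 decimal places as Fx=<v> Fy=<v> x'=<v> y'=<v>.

Fx=-8.0803 Fy=-0.1512 x'=10.9900 y'=-3.0189

F_att = 1/2·(g−p) = 1/2·(-17,0) = (-8.5000,0.0000)
o1: d²=85 > ρ²=44 → inactive
o2: d²=17 ≤ ρ²=44; F_rep = 33·(1,-4)/17² = (0.1142,-0.4567)
o3: d²=18 ≤ ρ²=44; F_rep = 33·(3,3)/18² = (0.3056,0.3056)
o4: d²=65 > ρ²=44 → inactive
F = F_att + ΣF_rep = (-8.0803,-0.1512)
p' = p + 1/8·F = (10.9900,-3.0189)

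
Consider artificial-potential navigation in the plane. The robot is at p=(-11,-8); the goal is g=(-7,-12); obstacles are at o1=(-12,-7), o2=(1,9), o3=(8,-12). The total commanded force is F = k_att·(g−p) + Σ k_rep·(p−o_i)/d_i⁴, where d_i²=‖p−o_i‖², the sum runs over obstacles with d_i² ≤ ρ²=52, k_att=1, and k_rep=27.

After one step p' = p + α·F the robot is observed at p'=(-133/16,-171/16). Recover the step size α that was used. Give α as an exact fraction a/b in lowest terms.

F_att = 1·(g−p) = 1·(4,-4) = (4.0000,-4.0000)
o1: d²=2 ≤ ρ²=52; F_rep = 27·(1,-1)/2² = (6.7500,-6.7500)
o2: d²=433 > ρ²=52 → inactive
o3: d²=377 > ρ²=52 → inactive
F = F_att + ΣF_rep = (10.7500,-10.7500)
Δp = p'−p = (2.6875,-2.6875); α = Δx/Fx = (43/16) / (43/4) = 1/4
check: Δy/Fy = (-43/16) / (-43/4) = 1/4 ✓

α = 1/4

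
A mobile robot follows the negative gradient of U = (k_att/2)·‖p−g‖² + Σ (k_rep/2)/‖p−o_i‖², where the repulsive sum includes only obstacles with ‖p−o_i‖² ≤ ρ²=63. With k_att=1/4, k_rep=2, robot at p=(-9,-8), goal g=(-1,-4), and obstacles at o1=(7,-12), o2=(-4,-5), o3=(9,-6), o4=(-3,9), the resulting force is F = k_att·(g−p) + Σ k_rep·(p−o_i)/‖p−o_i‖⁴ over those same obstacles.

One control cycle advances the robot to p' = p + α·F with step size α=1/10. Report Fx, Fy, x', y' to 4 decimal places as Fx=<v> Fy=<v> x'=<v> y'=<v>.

Fx=1.9913 Fy=0.9948 x'=-8.8009 y'=-7.9005

F_att = 1/4·(g−p) = 1/4·(8,4) = (2.0000,1.0000)
o1: d²=272 > ρ²=63 → inactive
o2: d²=34 ≤ ρ²=63; F_rep = 2·(-5,-3)/34² = (-0.0087,-0.0052)
o3: d²=328 > ρ²=63 → inactive
o4: d²=325 > ρ²=63 → inactive
F = F_att + ΣF_rep = (1.9913,0.9948)
p' = p + 1/10·F = (-8.8009,-7.9005)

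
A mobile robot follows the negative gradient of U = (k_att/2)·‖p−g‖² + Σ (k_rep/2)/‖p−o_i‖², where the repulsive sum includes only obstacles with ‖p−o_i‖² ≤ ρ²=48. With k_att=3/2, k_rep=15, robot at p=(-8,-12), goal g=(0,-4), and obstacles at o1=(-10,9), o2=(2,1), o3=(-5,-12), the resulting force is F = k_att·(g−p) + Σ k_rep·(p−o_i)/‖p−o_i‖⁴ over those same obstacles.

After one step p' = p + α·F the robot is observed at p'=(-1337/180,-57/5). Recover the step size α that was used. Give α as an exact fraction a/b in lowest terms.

α = 1/20

F_att = 3/2·(g−p) = 3/2·(8,8) = (12.0000,12.0000)
o1: d²=445 > ρ²=48 → inactive
o2: d²=269 > ρ²=48 → inactive
o3: d²=9 ≤ ρ²=48; F_rep = 15·(-3,0)/9² = (-0.5556,0.0000)
F = F_att + ΣF_rep = (11.4444,12.0000)
Δp = p'−p = (0.5722,0.6000); α = Δx/Fx = (103/180) / (103/9) = 1/20
check: Δy/Fy = (3/5) / (12) = 1/20 ✓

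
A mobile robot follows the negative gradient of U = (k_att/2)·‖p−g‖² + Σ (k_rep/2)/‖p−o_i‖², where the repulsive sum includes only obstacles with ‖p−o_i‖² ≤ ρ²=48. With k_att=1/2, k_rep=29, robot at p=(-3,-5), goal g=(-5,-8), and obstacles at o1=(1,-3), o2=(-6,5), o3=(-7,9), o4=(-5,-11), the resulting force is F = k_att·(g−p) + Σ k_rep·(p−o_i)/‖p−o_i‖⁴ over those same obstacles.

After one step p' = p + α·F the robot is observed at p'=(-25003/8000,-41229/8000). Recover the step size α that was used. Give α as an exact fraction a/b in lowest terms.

α = 1/10

F_att = 1/2·(g−p) = 1/2·(-2,-3) = (-1.0000,-1.5000)
o1: d²=20 ≤ ρ²=48; F_rep = 29·(-4,-2)/20² = (-0.2900,-0.1450)
o2: d²=109 > ρ²=48 → inactive
o3: d²=212 > ρ²=48 → inactive
o4: d²=40 ≤ ρ²=48; F_rep = 29·(2,6)/40² = (0.0362,0.1087)
F = F_att + ΣF_rep = (-1.2537,-1.5362)
Δp = p'−p = (-0.1254,-0.1536); α = Δx/Fx = (-1003/8000) / (-1003/800) = 1/10
check: Δy/Fy = (-1229/8000) / (-1229/800) = 1/10 ✓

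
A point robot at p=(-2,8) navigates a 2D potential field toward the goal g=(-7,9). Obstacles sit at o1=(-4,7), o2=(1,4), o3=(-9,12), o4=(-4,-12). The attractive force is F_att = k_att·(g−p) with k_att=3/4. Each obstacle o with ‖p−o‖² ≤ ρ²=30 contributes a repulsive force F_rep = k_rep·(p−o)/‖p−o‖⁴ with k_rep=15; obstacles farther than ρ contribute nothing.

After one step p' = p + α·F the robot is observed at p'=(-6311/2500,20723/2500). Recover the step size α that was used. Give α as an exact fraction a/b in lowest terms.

F_att = 3/4·(g−p) = 3/4·(-5,1) = (-3.7500,0.7500)
o1: d²=5 ≤ ρ²=30; F_rep = 15·(2,1)/5² = (1.2000,0.6000)
o2: d²=25 ≤ ρ²=30; F_rep = 15·(-3,4)/25² = (-0.0720,0.0960)
o3: d²=65 > ρ²=30 → inactive
o4: d²=404 > ρ²=30 → inactive
F = F_att + ΣF_rep = (-2.6220,1.4460)
Δp = p'−p = (-0.5244,0.2892); α = Δx/Fx = (-1311/2500) / (-1311/500) = 1/5
check: Δy/Fy = (723/2500) / (723/500) = 1/5 ✓

α = 1/5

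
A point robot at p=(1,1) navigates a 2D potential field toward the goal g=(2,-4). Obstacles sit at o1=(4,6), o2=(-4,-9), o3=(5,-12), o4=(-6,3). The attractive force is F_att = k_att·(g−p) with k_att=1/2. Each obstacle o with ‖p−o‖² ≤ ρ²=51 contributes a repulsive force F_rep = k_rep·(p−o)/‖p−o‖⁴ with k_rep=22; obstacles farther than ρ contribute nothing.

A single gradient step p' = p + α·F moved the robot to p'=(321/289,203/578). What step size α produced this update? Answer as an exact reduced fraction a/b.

F_att = 1/2·(g−p) = 1/2·(1,-5) = (0.5000,-2.5000)
o1: d²=34 ≤ ρ²=51; F_rep = 22·(-3,-5)/34² = (-0.0571,-0.0952)
o2: d²=125 > ρ²=51 → inactive
o3: d²=185 > ρ²=51 → inactive
o4: d²=53 > ρ²=51 → inactive
F = F_att + ΣF_rep = (0.4429,-2.5952)
Δp = p'−p = (0.1107,-0.6488); α = Δx/Fx = (32/289) / (128/289) = 1/4
check: Δy/Fy = (-375/578) / (-750/289) = 1/4 ✓

α = 1/4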